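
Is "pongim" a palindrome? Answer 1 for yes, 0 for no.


Input: pongim
Reversed: mignop
  Compare pos 0 ('p') with pos 5 ('m'): MISMATCH
  Compare pos 1 ('o') with pos 4 ('i'): MISMATCH
  Compare pos 2 ('n') with pos 3 ('g'): MISMATCH
Result: not a palindrome

0


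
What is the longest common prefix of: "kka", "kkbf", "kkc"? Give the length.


Words: kka, kkbf, kkc
  Position 0: all 'k' => match
  Position 1: all 'k' => match
  Position 2: ('a', 'b', 'c') => mismatch, stop
LCP = "kk" (length 2)

2


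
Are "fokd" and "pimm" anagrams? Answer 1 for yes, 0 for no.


Strings: "fokd", "pimm"
Sorted first:  dfko
Sorted second: immp
Differ at position 0: 'd' vs 'i' => not anagrams

0


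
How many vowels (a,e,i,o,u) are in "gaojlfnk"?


Input: gaojlfnk
Checking each character:
  'g' at position 0: consonant
  'a' at position 1: vowel (running total: 1)
  'o' at position 2: vowel (running total: 2)
  'j' at position 3: consonant
  'l' at position 4: consonant
  'f' at position 5: consonant
  'n' at position 6: consonant
  'k' at position 7: consonant
Total vowels: 2

2


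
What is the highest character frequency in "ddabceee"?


Input: ddabceee
Character counts:
  'a': 1
  'b': 1
  'c': 1
  'd': 2
  'e': 3
Maximum frequency: 3

3


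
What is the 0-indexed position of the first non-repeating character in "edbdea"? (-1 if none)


Input: edbdea
Character frequencies:
  'a': 1
  'b': 1
  'd': 2
  'e': 2
Scanning left to right for freq == 1:
  Position 0 ('e'): freq=2, skip
  Position 1 ('d'): freq=2, skip
  Position 2 ('b'): unique! => answer = 2

2


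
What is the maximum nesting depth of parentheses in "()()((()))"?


Input: "()()((()))"
Tracking depth:
  Position 0 '(': depth becomes 1
  Position 1 ')': depth becomes 0
  Position 2 '(': depth becomes 1
  Position 3 ')': depth becomes 0
  Position 4 '(': depth becomes 1
  Position 5 '(': depth becomes 2
  Position 6 '(': depth becomes 3
  Position 7 ')': depth becomes 2
  Position 8 ')': depth becomes 1
  Position 9 ')': depth becomes 0
Maximum depth reached: 3

3


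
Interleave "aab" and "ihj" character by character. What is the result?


Interleaving "aab" and "ihj":
  Position 0: 'a' from first, 'i' from second => "ai"
  Position 1: 'a' from first, 'h' from second => "ah"
  Position 2: 'b' from first, 'j' from second => "bj"
Result: aiahbj

aiahbj


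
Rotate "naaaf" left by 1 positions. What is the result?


Input: "naaaf", rotate left by 1
First 1 characters: "n"
Remaining characters: "aaaf"
Concatenate remaining + first: "aaaf" + "n" = "aaafn"

aaafn


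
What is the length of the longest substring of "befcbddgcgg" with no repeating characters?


Input: "befcbddgcgg"
Sliding window (track last position of each char):
  Position 0 ('b'): window [0,0] length 1 -- new best
  Position 1 ('e'): window [0,1] length 2 -- new best
  Position 2 ('f'): window [0,2] length 3 -- new best
  Position 3 ('c'): window [0,3] length 4 -- new best
  Position 4 ('b'): repeat (last at 0), move window start to 1
  Position 4 ('b'): window [1,4] length 4
  Position 5 ('d'): window [1,5] length 5 -- new best
  Position 6 ('d'): repeat (last at 5), move window start to 6
  Position 6 ('d'): window [6,6] length 1
  Position 7 ('g'): window [6,7] length 2
  Position 8 ('c'): window [6,8] length 3
  Position 9 ('g'): repeat (last at 7), move window start to 8
  Position 9 ('g'): window [8,9] length 2
  Position 10 ('g'): repeat (last at 9), move window start to 10
  Position 10 ('g'): window [10,10] length 1
Longest substring with no repeats: "efcbd" with length 5

5


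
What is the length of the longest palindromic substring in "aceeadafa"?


Input: "aceeadafa"
Checking substrings for palindromes:
  [4:7] "ada" (len 3) => palindrome
  [6:9] "afa" (len 3) => palindrome
  [2:4] "ee" (len 2) => palindrome
Longest palindromic substring: "ada" with length 3

3


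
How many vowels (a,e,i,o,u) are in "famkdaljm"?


Input: famkdaljm
Checking each character:
  'f' at position 0: consonant
  'a' at position 1: vowel (running total: 1)
  'm' at position 2: consonant
  'k' at position 3: consonant
  'd' at position 4: consonant
  'a' at position 5: vowel (running total: 2)
  'l' at position 6: consonant
  'j' at position 7: consonant
  'm' at position 8: consonant
Total vowels: 2

2


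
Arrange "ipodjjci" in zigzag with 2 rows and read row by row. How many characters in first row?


Zigzag "ipodjjci" into 2 rows:
Placing characters:
  'i' => row 0
  'p' => row 1
  'o' => row 0
  'd' => row 1
  'j' => row 0
  'j' => row 1
  'c' => row 0
  'i' => row 1
Rows:
  Row 0: "iojc"
  Row 1: "pdji"
First row length: 4

4


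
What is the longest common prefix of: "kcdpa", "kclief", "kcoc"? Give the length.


Words: kcdpa, kclief, kcoc
  Position 0: all 'k' => match
  Position 1: all 'c' => match
  Position 2: ('d', 'l', 'o') => mismatch, stop
LCP = "kc" (length 2)

2


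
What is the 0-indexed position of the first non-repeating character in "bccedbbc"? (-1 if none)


Input: bccedbbc
Character frequencies:
  'b': 3
  'c': 3
  'd': 1
  'e': 1
Scanning left to right for freq == 1:
  Position 0 ('b'): freq=3, skip
  Position 1 ('c'): freq=3, skip
  Position 2 ('c'): freq=3, skip
  Position 3 ('e'): unique! => answer = 3

3


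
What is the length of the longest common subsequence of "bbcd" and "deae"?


LCS of "bbcd" and "deae"
DP table:
           d    e    a    e
      0    0    0    0    0
  b   0    0    0    0    0
  b   0    0    0    0    0
  c   0    0    0    0    0
  d   0    1    1    1    1
LCS length = dp[4][4] = 1

1


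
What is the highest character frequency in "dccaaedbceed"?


Input: dccaaedbceed
Character counts:
  'a': 2
  'b': 1
  'c': 3
  'd': 3
  'e': 3
Maximum frequency: 3

3


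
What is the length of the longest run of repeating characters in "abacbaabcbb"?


Input: "abacbaabcbb"
Scanning for longest run:
  Position 1 ('b'): new char, reset run to 1
  Position 2 ('a'): new char, reset run to 1
  Position 3 ('c'): new char, reset run to 1
  Position 4 ('b'): new char, reset run to 1
  Position 5 ('a'): new char, reset run to 1
  Position 6 ('a'): continues run of 'a', length=2
  Position 7 ('b'): new char, reset run to 1
  Position 8 ('c'): new char, reset run to 1
  Position 9 ('b'): new char, reset run to 1
  Position 10 ('b'): continues run of 'b', length=2
Longest run: 'a' with length 2

2


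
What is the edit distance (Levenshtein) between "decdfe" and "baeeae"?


Computing edit distance: "decdfe" -> "baeeae"
DP table:
           b    a    e    e    a    e
      0    1    2    3    4    5    6
  d   1    1    2    3    4    5    6
  e   2    2    2    2    3    4    5
  c   3    3    3    3    3    4    5
  d   4    4    4    4    4    4    5
  f   5    5    5    5    5    5    5
  e   6    6    6    5    5    6    5
Edit distance = dp[6][6] = 5

5


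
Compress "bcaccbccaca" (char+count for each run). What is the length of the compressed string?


Input: bcaccbccaca
Runs:
  'b' x 1 => "b1"
  'c' x 1 => "c1"
  'a' x 1 => "a1"
  'c' x 2 => "c2"
  'b' x 1 => "b1"
  'c' x 2 => "c2"
  'a' x 1 => "a1"
  'c' x 1 => "c1"
  'a' x 1 => "a1"
Compressed: "b1c1a1c2b1c2a1c1a1"
Compressed length: 18

18


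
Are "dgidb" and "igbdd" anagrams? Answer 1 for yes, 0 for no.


Strings: "dgidb", "igbdd"
Sorted first:  bddgi
Sorted second: bddgi
Sorted forms match => anagrams

1


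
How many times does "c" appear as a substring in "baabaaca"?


Searching for "c" in "baabaaca"
Scanning each position:
  Position 0: "b" => no
  Position 1: "a" => no
  Position 2: "a" => no
  Position 3: "b" => no
  Position 4: "a" => no
  Position 5: "a" => no
  Position 6: "c" => MATCH
  Position 7: "a" => no
Total occurrences: 1

1


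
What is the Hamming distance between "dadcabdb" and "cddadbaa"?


Comparing "dadcabdb" and "cddadbaa" position by position:
  Position 0: 'd' vs 'c' => differ
  Position 1: 'a' vs 'd' => differ
  Position 2: 'd' vs 'd' => same
  Position 3: 'c' vs 'a' => differ
  Position 4: 'a' vs 'd' => differ
  Position 5: 'b' vs 'b' => same
  Position 6: 'd' vs 'a' => differ
  Position 7: 'b' vs 'a' => differ
Total differences (Hamming distance): 6

6


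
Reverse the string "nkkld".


Input: nkkld
Reading characters right to left:
  Position 4: 'd'
  Position 3: 'l'
  Position 2: 'k'
  Position 1: 'k'
  Position 0: 'n'
Reversed: dlkkn

dlkkn


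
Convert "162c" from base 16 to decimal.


Input: "162c" in base 16
Positional expansion:
  Digit '1' (value 1) x 16^3 = 4096
  Digit '6' (value 6) x 16^2 = 1536
  Digit '2' (value 2) x 16^1 = 32
  Digit 'c' (value 12) x 16^0 = 12
Sum = 5676

5676


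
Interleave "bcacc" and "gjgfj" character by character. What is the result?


Interleaving "bcacc" and "gjgfj":
  Position 0: 'b' from first, 'g' from second => "bg"
  Position 1: 'c' from first, 'j' from second => "cj"
  Position 2: 'a' from first, 'g' from second => "ag"
  Position 3: 'c' from first, 'f' from second => "cf"
  Position 4: 'c' from first, 'j' from second => "cj"
Result: bgcjagcfcj

bgcjagcfcj


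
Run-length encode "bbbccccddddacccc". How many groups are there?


Input: bbbccccddddacccc
Scanning for consecutive runs:
  Group 1: 'b' x 3 (positions 0-2)
  Group 2: 'c' x 4 (positions 3-6)
  Group 3: 'd' x 4 (positions 7-10)
  Group 4: 'a' x 1 (positions 11-11)
  Group 5: 'c' x 4 (positions 12-15)
Total groups: 5

5


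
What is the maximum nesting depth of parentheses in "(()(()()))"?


Input: "(()(()()))"
Tracking depth:
  Position 0 '(': depth becomes 1
  Position 1 '(': depth becomes 2
  Position 2 ')': depth becomes 1
  Position 3 '(': depth becomes 2
  Position 4 '(': depth becomes 3
  Position 5 ')': depth becomes 2
  Position 6 '(': depth becomes 3
  Position 7 ')': depth becomes 2
  Position 8 ')': depth becomes 1
  Position 9 ')': depth becomes 0
Maximum depth reached: 3

3


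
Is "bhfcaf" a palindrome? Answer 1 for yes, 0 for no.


Input: bhfcaf
Reversed: facfhb
  Compare pos 0 ('b') with pos 5 ('f'): MISMATCH
  Compare pos 1 ('h') with pos 4 ('a'): MISMATCH
  Compare pos 2 ('f') with pos 3 ('c'): MISMATCH
Result: not a palindrome

0


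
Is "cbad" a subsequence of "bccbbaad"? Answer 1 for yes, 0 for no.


Check if "cbad" is a subsequence of "bccbbaad"
Greedy scan:
  Position 0 ('b'): no match needed
  Position 1 ('c'): matches sub[0] = 'c'
  Position 2 ('c'): no match needed
  Position 3 ('b'): matches sub[1] = 'b'
  Position 4 ('b'): no match needed
  Position 5 ('a'): matches sub[2] = 'a'
  Position 6 ('a'): no match needed
  Position 7 ('d'): matches sub[3] = 'd'
All 4 characters matched => is a subsequence

1


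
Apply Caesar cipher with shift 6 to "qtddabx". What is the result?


Caesar cipher: shift "qtddabx" by 6
  'q' (pos 16) + 6 = pos 22 = 'w'
  't' (pos 19) + 6 = pos 25 = 'z'
  'd' (pos 3) + 6 = pos 9 = 'j'
  'd' (pos 3) + 6 = pos 9 = 'j'
  'a' (pos 0) + 6 = pos 6 = 'g'
  'b' (pos 1) + 6 = pos 7 = 'h'
  'x' (pos 23) + 6 = pos 3 = 'd'
Result: wzjjghd

wzjjghd


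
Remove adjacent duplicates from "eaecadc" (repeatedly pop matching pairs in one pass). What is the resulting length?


Input: eaecadc
Stack-based adjacent duplicate removal:
  Read 'e': push. Stack: e
  Read 'a': push. Stack: ea
  Read 'e': push. Stack: eae
  Read 'c': push. Stack: eaec
  Read 'a': push. Stack: eaeca
  Read 'd': push. Stack: eaecad
  Read 'c': push. Stack: eaecadc
Final stack: "eaecadc" (length 7)

7


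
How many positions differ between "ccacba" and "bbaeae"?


Comparing "ccacba" and "bbaeae" position by position:
  Position 0: 'c' vs 'b' => DIFFER
  Position 1: 'c' vs 'b' => DIFFER
  Position 2: 'a' vs 'a' => same
  Position 3: 'c' vs 'e' => DIFFER
  Position 4: 'b' vs 'a' => DIFFER
  Position 5: 'a' vs 'e' => DIFFER
Positions that differ: 5

5


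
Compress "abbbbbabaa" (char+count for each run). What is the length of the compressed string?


Input: abbbbbabaa
Runs:
  'a' x 1 => "a1"
  'b' x 5 => "b5"
  'a' x 1 => "a1"
  'b' x 1 => "b1"
  'a' x 2 => "a2"
Compressed: "a1b5a1b1a2"
Compressed length: 10

10


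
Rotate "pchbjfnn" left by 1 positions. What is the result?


Input: "pchbjfnn", rotate left by 1
First 1 characters: "p"
Remaining characters: "chbjfnn"
Concatenate remaining + first: "chbjfnn" + "p" = "chbjfnnp"

chbjfnnp


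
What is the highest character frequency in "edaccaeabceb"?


Input: edaccaeabceb
Character counts:
  'a': 3
  'b': 2
  'c': 3
  'd': 1
  'e': 3
Maximum frequency: 3

3


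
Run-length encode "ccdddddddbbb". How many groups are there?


Input: ccdddddddbbb
Scanning for consecutive runs:
  Group 1: 'c' x 2 (positions 0-1)
  Group 2: 'd' x 7 (positions 2-8)
  Group 3: 'b' x 3 (positions 9-11)
Total groups: 3

3


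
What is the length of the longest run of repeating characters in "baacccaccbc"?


Input: "baacccaccbc"
Scanning for longest run:
  Position 1 ('a'): new char, reset run to 1
  Position 2 ('a'): continues run of 'a', length=2
  Position 3 ('c'): new char, reset run to 1
  Position 4 ('c'): continues run of 'c', length=2
  Position 5 ('c'): continues run of 'c', length=3
  Position 6 ('a'): new char, reset run to 1
  Position 7 ('c'): new char, reset run to 1
  Position 8 ('c'): continues run of 'c', length=2
  Position 9 ('b'): new char, reset run to 1
  Position 10 ('c'): new char, reset run to 1
Longest run: 'c' with length 3

3


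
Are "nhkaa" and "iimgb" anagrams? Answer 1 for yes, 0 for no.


Strings: "nhkaa", "iimgb"
Sorted first:  aahkn
Sorted second: bgiim
Differ at position 0: 'a' vs 'b' => not anagrams

0


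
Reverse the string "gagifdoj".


Input: gagifdoj
Reading characters right to left:
  Position 7: 'j'
  Position 6: 'o'
  Position 5: 'd'
  Position 4: 'f'
  Position 3: 'i'
  Position 2: 'g'
  Position 1: 'a'
  Position 0: 'g'
Reversed: jodfigag

jodfigag


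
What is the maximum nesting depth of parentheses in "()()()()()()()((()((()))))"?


Input: "()()()()()()()((()((()))))"
Tracking depth:
  Position 0 '(': depth becomes 1
  Position 1 ')': depth becomes 0
  Position 2 '(': depth becomes 1
  Position 3 ')': depth becomes 0
  Position 4 '(': depth becomes 1
  Position 5 ')': depth becomes 0
  Position 6 '(': depth becomes 1
  Position 7 ')': depth becomes 0
  Position 8 '(': depth becomes 1
  Position 9 ')': depth becomes 0
  Position 10 '(': depth becomes 1
  Position 11 ')': depth becomes 0
  Position 12 '(': depth becomes 1
  Position 13 ')': depth becomes 0
  Position 14 '(': depth becomes 1
  Position 15 '(': depth becomes 2
  Position 16 '(': depth becomes 3
  Position 17 ')': depth becomes 2
  Position 18 '(': depth becomes 3
  Position 19 '(': depth becomes 4
  Position 20 '(': depth becomes 5
  Position 21 ')': depth becomes 4
  Position 22 ')': depth becomes 3
  Position 23 ')': depth becomes 2
  Position 24 ')': depth becomes 1
  Position 25 ')': depth becomes 0
Maximum depth reached: 5

5


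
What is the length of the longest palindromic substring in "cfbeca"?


Input: "cfbeca"
Checking substrings for palindromes:
  No multi-char palindromic substrings found
Longest palindromic substring: "c" with length 1

1


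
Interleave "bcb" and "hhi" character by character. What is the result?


Interleaving "bcb" and "hhi":
  Position 0: 'b' from first, 'h' from second => "bh"
  Position 1: 'c' from first, 'h' from second => "ch"
  Position 2: 'b' from first, 'i' from second => "bi"
Result: bhchbi

bhchbi


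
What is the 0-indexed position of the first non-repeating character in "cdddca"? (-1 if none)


Input: cdddca
Character frequencies:
  'a': 1
  'c': 2
  'd': 3
Scanning left to right for freq == 1:
  Position 0 ('c'): freq=2, skip
  Position 1 ('d'): freq=3, skip
  Position 2 ('d'): freq=3, skip
  Position 3 ('d'): freq=3, skip
  Position 4 ('c'): freq=2, skip
  Position 5 ('a'): unique! => answer = 5

5


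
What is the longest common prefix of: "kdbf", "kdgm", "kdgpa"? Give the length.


Words: kdbf, kdgm, kdgpa
  Position 0: all 'k' => match
  Position 1: all 'd' => match
  Position 2: ('b', 'g', 'g') => mismatch, stop
LCP = "kd" (length 2)

2


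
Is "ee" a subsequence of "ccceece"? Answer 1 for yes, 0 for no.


Check if "ee" is a subsequence of "ccceece"
Greedy scan:
  Position 0 ('c'): no match needed
  Position 1 ('c'): no match needed
  Position 2 ('c'): no match needed
  Position 3 ('e'): matches sub[0] = 'e'
  Position 4 ('e'): matches sub[1] = 'e'
  Position 5 ('c'): no match needed
  Position 6 ('e'): no match needed
All 2 characters matched => is a subsequence

1


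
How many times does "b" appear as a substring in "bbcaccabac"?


Searching for "b" in "bbcaccabac"
Scanning each position:
  Position 0: "b" => MATCH
  Position 1: "b" => MATCH
  Position 2: "c" => no
  Position 3: "a" => no
  Position 4: "c" => no
  Position 5: "c" => no
  Position 6: "a" => no
  Position 7: "b" => MATCH
  Position 8: "a" => no
  Position 9: "c" => no
Total occurrences: 3

3


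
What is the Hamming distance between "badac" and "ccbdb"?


Comparing "badac" and "ccbdb" position by position:
  Position 0: 'b' vs 'c' => differ
  Position 1: 'a' vs 'c' => differ
  Position 2: 'd' vs 'b' => differ
  Position 3: 'a' vs 'd' => differ
  Position 4: 'c' vs 'b' => differ
Total differences (Hamming distance): 5

5


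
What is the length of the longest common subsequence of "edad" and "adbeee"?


LCS of "edad" and "adbeee"
DP table:
           a    d    b    e    e    e
      0    0    0    0    0    0    0
  e   0    0    0    0    1    1    1
  d   0    0    1    1    1    1    1
  a   0    1    1    1    1    1    1
  d   0    1    2    2    2    2    2
LCS length = dp[4][6] = 2

2


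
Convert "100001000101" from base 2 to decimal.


Input: "100001000101" in base 2
Positional expansion:
  Digit '1' (value 1) x 2^11 = 2048
  Digit '0' (value 0) x 2^10 = 0
  Digit '0' (value 0) x 2^9 = 0
  Digit '0' (value 0) x 2^8 = 0
  Digit '0' (value 0) x 2^7 = 0
  Digit '1' (value 1) x 2^6 = 64
  Digit '0' (value 0) x 2^5 = 0
  Digit '0' (value 0) x 2^4 = 0
  Digit '0' (value 0) x 2^3 = 0
  Digit '1' (value 1) x 2^2 = 4
  Digit '0' (value 0) x 2^1 = 0
  Digit '1' (value 1) x 2^0 = 1
Sum = 2117

2117


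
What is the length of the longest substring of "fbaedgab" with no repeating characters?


Input: "fbaedgab"
Sliding window (track last position of each char):
  Position 0 ('f'): window [0,0] length 1 -- new best
  Position 1 ('b'): window [0,1] length 2 -- new best
  Position 2 ('a'): window [0,2] length 3 -- new best
  Position 3 ('e'): window [0,3] length 4 -- new best
  Position 4 ('d'): window [0,4] length 5 -- new best
  Position 5 ('g'): window [0,5] length 6 -- new best
  Position 6 ('a'): repeat (last at 2), move window start to 3
  Position 6 ('a'): window [3,6] length 4
  Position 7 ('b'): window [3,7] length 5
Longest substring with no repeats: "fbaedg" with length 6

6


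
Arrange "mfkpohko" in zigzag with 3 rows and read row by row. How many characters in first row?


Zigzag "mfkpohko" into 3 rows:
Placing characters:
  'm' => row 0
  'f' => row 1
  'k' => row 2
  'p' => row 1
  'o' => row 0
  'h' => row 1
  'k' => row 2
  'o' => row 1
Rows:
  Row 0: "mo"
  Row 1: "fpho"
  Row 2: "kk"
First row length: 2

2


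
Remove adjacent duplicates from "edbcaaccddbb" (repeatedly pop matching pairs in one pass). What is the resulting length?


Input: edbcaaccddbb
Stack-based adjacent duplicate removal:
  Read 'e': push. Stack: e
  Read 'd': push. Stack: ed
  Read 'b': push. Stack: edb
  Read 'c': push. Stack: edbc
  Read 'a': push. Stack: edbca
  Read 'a': matches stack top 'a' => pop. Stack: edbc
  Read 'c': matches stack top 'c' => pop. Stack: edb
  Read 'c': push. Stack: edbc
  Read 'd': push. Stack: edbcd
  Read 'd': matches stack top 'd' => pop. Stack: edbc
  Read 'b': push. Stack: edbcb
  Read 'b': matches stack top 'b' => pop. Stack: edbc
Final stack: "edbc" (length 4)

4


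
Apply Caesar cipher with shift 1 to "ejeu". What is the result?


Caesar cipher: shift "ejeu" by 1
  'e' (pos 4) + 1 = pos 5 = 'f'
  'j' (pos 9) + 1 = pos 10 = 'k'
  'e' (pos 4) + 1 = pos 5 = 'f'
  'u' (pos 20) + 1 = pos 21 = 'v'
Result: fkfv

fkfv


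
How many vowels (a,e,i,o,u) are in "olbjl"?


Input: olbjl
Checking each character:
  'o' at position 0: vowel (running total: 1)
  'l' at position 1: consonant
  'b' at position 2: consonant
  'j' at position 3: consonant
  'l' at position 4: consonant
Total vowels: 1

1


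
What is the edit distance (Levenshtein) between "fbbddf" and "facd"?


Computing edit distance: "fbbddf" -> "facd"
DP table:
           f    a    c    d
      0    1    2    3    4
  f   1    0    1    2    3
  b   2    1    1    2    3
  b   3    2    2    2    3
  d   4    3    3    3    2
  d   5    4    4    4    3
  f   6    5    5    5    4
Edit distance = dp[6][4] = 4

4


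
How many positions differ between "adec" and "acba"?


Comparing "adec" and "acba" position by position:
  Position 0: 'a' vs 'a' => same
  Position 1: 'd' vs 'c' => DIFFER
  Position 2: 'e' vs 'b' => DIFFER
  Position 3: 'c' vs 'a' => DIFFER
Positions that differ: 3

3


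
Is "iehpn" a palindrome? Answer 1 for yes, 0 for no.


Input: iehpn
Reversed: nphei
  Compare pos 0 ('i') with pos 4 ('n'): MISMATCH
  Compare pos 1 ('e') with pos 3 ('p'): MISMATCH
Result: not a palindrome

0


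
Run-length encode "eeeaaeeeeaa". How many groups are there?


Input: eeeaaeeeeaa
Scanning for consecutive runs:
  Group 1: 'e' x 3 (positions 0-2)
  Group 2: 'a' x 2 (positions 3-4)
  Group 3: 'e' x 4 (positions 5-8)
  Group 4: 'a' x 2 (positions 9-10)
Total groups: 4

4


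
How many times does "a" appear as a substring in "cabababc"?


Searching for "a" in "cabababc"
Scanning each position:
  Position 0: "c" => no
  Position 1: "a" => MATCH
  Position 2: "b" => no
  Position 3: "a" => MATCH
  Position 4: "b" => no
  Position 5: "a" => MATCH
  Position 6: "b" => no
  Position 7: "c" => no
Total occurrences: 3

3


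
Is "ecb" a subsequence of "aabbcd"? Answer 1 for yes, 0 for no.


Check if "ecb" is a subsequence of "aabbcd"
Greedy scan:
  Position 0 ('a'): no match needed
  Position 1 ('a'): no match needed
  Position 2 ('b'): no match needed
  Position 3 ('b'): no match needed
  Position 4 ('c'): no match needed
  Position 5 ('d'): no match needed
Only matched 0/3 characters => not a subsequence

0


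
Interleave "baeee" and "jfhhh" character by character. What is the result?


Interleaving "baeee" and "jfhhh":
  Position 0: 'b' from first, 'j' from second => "bj"
  Position 1: 'a' from first, 'f' from second => "af"
  Position 2: 'e' from first, 'h' from second => "eh"
  Position 3: 'e' from first, 'h' from second => "eh"
  Position 4: 'e' from first, 'h' from second => "eh"
Result: bjafeheheh

bjafeheheh


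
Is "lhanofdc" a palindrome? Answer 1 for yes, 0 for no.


Input: lhanofdc
Reversed: cdfonahl
  Compare pos 0 ('l') with pos 7 ('c'): MISMATCH
  Compare pos 1 ('h') with pos 6 ('d'): MISMATCH
  Compare pos 2 ('a') with pos 5 ('f'): MISMATCH
  Compare pos 3 ('n') with pos 4 ('o'): MISMATCH
Result: not a palindrome

0


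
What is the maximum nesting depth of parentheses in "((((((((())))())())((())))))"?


Input: "((((((((())))())())((())))))"
Tracking depth:
  Position 0 '(': depth becomes 1
  Position 1 '(': depth becomes 2
  Position 2 '(': depth becomes 3
  Position 3 '(': depth becomes 4
  Position 4 '(': depth becomes 5
  Position 5 '(': depth becomes 6
  Position 6 '(': depth becomes 7
  Position 7 '(': depth becomes 8
  Position 8 '(': depth becomes 9
  Position 9 ')': depth becomes 8
  Position 10 ')': depth becomes 7
  Position 11 ')': depth becomes 6
  Position 12 ')': depth becomes 5
  Position 13 '(': depth becomes 6
  Position 14 ')': depth becomes 5
  Position 15 ')': depth becomes 4
  Position 16 '(': depth becomes 5
  Position 17 ')': depth becomes 4
  Position 18 ')': depth becomes 3
  Position 19 '(': depth becomes 4
  Position 20 '(': depth becomes 5
  Position 21 '(': depth becomes 6
  Position 22 ')': depth becomes 5
  Position 23 ')': depth becomes 4
  Position 24 ')': depth becomes 3
  Position 25 ')': depth becomes 2
  Position 26 ')': depth becomes 1
  Position 27 ')': depth becomes 0
Maximum depth reached: 9

9


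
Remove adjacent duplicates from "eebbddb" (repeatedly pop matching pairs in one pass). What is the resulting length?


Input: eebbddb
Stack-based adjacent duplicate removal:
  Read 'e': push. Stack: e
  Read 'e': matches stack top 'e' => pop. Stack: (empty)
  Read 'b': push. Stack: b
  Read 'b': matches stack top 'b' => pop. Stack: (empty)
  Read 'd': push. Stack: d
  Read 'd': matches stack top 'd' => pop. Stack: (empty)
  Read 'b': push. Stack: b
Final stack: "b" (length 1)

1


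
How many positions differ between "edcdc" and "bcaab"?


Comparing "edcdc" and "bcaab" position by position:
  Position 0: 'e' vs 'b' => DIFFER
  Position 1: 'd' vs 'c' => DIFFER
  Position 2: 'c' vs 'a' => DIFFER
  Position 3: 'd' vs 'a' => DIFFER
  Position 4: 'c' vs 'b' => DIFFER
Positions that differ: 5

5


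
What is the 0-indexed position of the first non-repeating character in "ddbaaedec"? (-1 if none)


Input: ddbaaedec
Character frequencies:
  'a': 2
  'b': 1
  'c': 1
  'd': 3
  'e': 2
Scanning left to right for freq == 1:
  Position 0 ('d'): freq=3, skip
  Position 1 ('d'): freq=3, skip
  Position 2 ('b'): unique! => answer = 2

2


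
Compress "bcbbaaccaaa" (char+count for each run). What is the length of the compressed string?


Input: bcbbaaccaaa
Runs:
  'b' x 1 => "b1"
  'c' x 1 => "c1"
  'b' x 2 => "b2"
  'a' x 2 => "a2"
  'c' x 2 => "c2"
  'a' x 3 => "a3"
Compressed: "b1c1b2a2c2a3"
Compressed length: 12

12


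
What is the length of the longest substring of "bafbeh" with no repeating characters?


Input: "bafbeh"
Sliding window (track last position of each char):
  Position 0 ('b'): window [0,0] length 1 -- new best
  Position 1 ('a'): window [0,1] length 2 -- new best
  Position 2 ('f'): window [0,2] length 3 -- new best
  Position 3 ('b'): repeat (last at 0), move window start to 1
  Position 3 ('b'): window [1,3] length 3
  Position 4 ('e'): window [1,4] length 4 -- new best
  Position 5 ('h'): window [1,5] length 5 -- new best
Longest substring with no repeats: "afbeh" with length 5

5


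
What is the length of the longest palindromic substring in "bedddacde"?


Input: "bedddacde"
Checking substrings for palindromes:
  [2:5] "ddd" (len 3) => palindrome
  [2:4] "dd" (len 2) => palindrome
  [3:5] "dd" (len 2) => palindrome
Longest palindromic substring: "ddd" with length 3

3


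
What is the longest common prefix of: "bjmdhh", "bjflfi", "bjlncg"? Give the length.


Words: bjmdhh, bjflfi, bjlncg
  Position 0: all 'b' => match
  Position 1: all 'j' => match
  Position 2: ('m', 'f', 'l') => mismatch, stop
LCP = "bj" (length 2)

2


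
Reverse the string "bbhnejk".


Input: bbhnejk
Reading characters right to left:
  Position 6: 'k'
  Position 5: 'j'
  Position 4: 'e'
  Position 3: 'n'
  Position 2: 'h'
  Position 1: 'b'
  Position 0: 'b'
Reversed: kjenhbb

kjenhbb


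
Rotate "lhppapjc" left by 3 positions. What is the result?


Input: "lhppapjc", rotate left by 3
First 3 characters: "lhp"
Remaining characters: "papjc"
Concatenate remaining + first: "papjc" + "lhp" = "papjclhp"

papjclhp


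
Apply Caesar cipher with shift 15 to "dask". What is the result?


Caesar cipher: shift "dask" by 15
  'd' (pos 3) + 15 = pos 18 = 's'
  'a' (pos 0) + 15 = pos 15 = 'p'
  's' (pos 18) + 15 = pos 7 = 'h'
  'k' (pos 10) + 15 = pos 25 = 'z'
Result: sphz

sphz


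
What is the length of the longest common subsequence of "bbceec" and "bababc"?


LCS of "bbceec" and "bababc"
DP table:
           b    a    b    a    b    c
      0    0    0    0    0    0    0
  b   0    1    1    1    1    1    1
  b   0    1    1    2    2    2    2
  c   0    1    1    2    2    2    3
  e   0    1    1    2    2    2    3
  e   0    1    1    2    2    2    3
  c   0    1    1    2    2    2    3
LCS length = dp[6][6] = 3

3


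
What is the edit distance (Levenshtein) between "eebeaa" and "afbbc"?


Computing edit distance: "eebeaa" -> "afbbc"
DP table:
           a    f    b    b    c
      0    1    2    3    4    5
  e   1    1    2    3    4    5
  e   2    2    2    3    4    5
  b   3    3    3    2    3    4
  e   4    4    4    3    3    4
  a   5    4    5    4    4    4
  a   6    5    5    5    5    5
Edit distance = dp[6][5] = 5

5


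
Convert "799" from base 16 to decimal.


Input: "799" in base 16
Positional expansion:
  Digit '7' (value 7) x 16^2 = 1792
  Digit '9' (value 9) x 16^1 = 144
  Digit '9' (value 9) x 16^0 = 9
Sum = 1945

1945


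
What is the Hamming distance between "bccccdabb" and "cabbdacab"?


Comparing "bccccdabb" and "cabbdacab" position by position:
  Position 0: 'b' vs 'c' => differ
  Position 1: 'c' vs 'a' => differ
  Position 2: 'c' vs 'b' => differ
  Position 3: 'c' vs 'b' => differ
  Position 4: 'c' vs 'd' => differ
  Position 5: 'd' vs 'a' => differ
  Position 6: 'a' vs 'c' => differ
  Position 7: 'b' vs 'a' => differ
  Position 8: 'b' vs 'b' => same
Total differences (Hamming distance): 8

8


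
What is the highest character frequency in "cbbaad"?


Input: cbbaad
Character counts:
  'a': 2
  'b': 2
  'c': 1
  'd': 1
Maximum frequency: 2

2


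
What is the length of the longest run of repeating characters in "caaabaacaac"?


Input: "caaabaacaac"
Scanning for longest run:
  Position 1 ('a'): new char, reset run to 1
  Position 2 ('a'): continues run of 'a', length=2
  Position 3 ('a'): continues run of 'a', length=3
  Position 4 ('b'): new char, reset run to 1
  Position 5 ('a'): new char, reset run to 1
  Position 6 ('a'): continues run of 'a', length=2
  Position 7 ('c'): new char, reset run to 1
  Position 8 ('a'): new char, reset run to 1
  Position 9 ('a'): continues run of 'a', length=2
  Position 10 ('c'): new char, reset run to 1
Longest run: 'a' with length 3

3


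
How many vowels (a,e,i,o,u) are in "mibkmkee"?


Input: mibkmkee
Checking each character:
  'm' at position 0: consonant
  'i' at position 1: vowel (running total: 1)
  'b' at position 2: consonant
  'k' at position 3: consonant
  'm' at position 4: consonant
  'k' at position 5: consonant
  'e' at position 6: vowel (running total: 2)
  'e' at position 7: vowel (running total: 3)
Total vowels: 3

3


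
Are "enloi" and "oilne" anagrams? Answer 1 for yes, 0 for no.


Strings: "enloi", "oilne"
Sorted first:  eilno
Sorted second: eilno
Sorted forms match => anagrams

1


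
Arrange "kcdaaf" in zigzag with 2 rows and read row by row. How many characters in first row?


Zigzag "kcdaaf" into 2 rows:
Placing characters:
  'k' => row 0
  'c' => row 1
  'd' => row 0
  'a' => row 1
  'a' => row 0
  'f' => row 1
Rows:
  Row 0: "kda"
  Row 1: "caf"
First row length: 3

3


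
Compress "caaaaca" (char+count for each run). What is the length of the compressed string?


Input: caaaaca
Runs:
  'c' x 1 => "c1"
  'a' x 4 => "a4"
  'c' x 1 => "c1"
  'a' x 1 => "a1"
Compressed: "c1a4c1a1"
Compressed length: 8

8


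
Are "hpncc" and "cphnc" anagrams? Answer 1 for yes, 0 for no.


Strings: "hpncc", "cphnc"
Sorted first:  cchnp
Sorted second: cchnp
Sorted forms match => anagrams

1


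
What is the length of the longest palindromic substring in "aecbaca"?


Input: "aecbaca"
Checking substrings for palindromes:
  [4:7] "aca" (len 3) => palindrome
Longest palindromic substring: "aca" with length 3

3


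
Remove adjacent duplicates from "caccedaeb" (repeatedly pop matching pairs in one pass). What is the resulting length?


Input: caccedaeb
Stack-based adjacent duplicate removal:
  Read 'c': push. Stack: c
  Read 'a': push. Stack: ca
  Read 'c': push. Stack: cac
  Read 'c': matches stack top 'c' => pop. Stack: ca
  Read 'e': push. Stack: cae
  Read 'd': push. Stack: caed
  Read 'a': push. Stack: caeda
  Read 'e': push. Stack: caedae
  Read 'b': push. Stack: caedaeb
Final stack: "caedaeb" (length 7)

7


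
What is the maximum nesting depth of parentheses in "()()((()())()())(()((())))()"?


Input: "()()((()())()())(()((())))()"
Tracking depth:
  Position 0 '(': depth becomes 1
  Position 1 ')': depth becomes 0
  Position 2 '(': depth becomes 1
  Position 3 ')': depth becomes 0
  Position 4 '(': depth becomes 1
  Position 5 '(': depth becomes 2
  Position 6 '(': depth becomes 3
  Position 7 ')': depth becomes 2
  Position 8 '(': depth becomes 3
  Position 9 ')': depth becomes 2
  Position 10 ')': depth becomes 1
  Position 11 '(': depth becomes 2
  Position 12 ')': depth becomes 1
  Position 13 '(': depth becomes 2
  Position 14 ')': depth becomes 1
  Position 15 ')': depth becomes 0
  Position 16 '(': depth becomes 1
  Position 17 '(': depth becomes 2
  Position 18 ')': depth becomes 1
  Position 19 '(': depth becomes 2
  Position 20 '(': depth becomes 3
  Position 21 '(': depth becomes 4
  Position 22 ')': depth becomes 3
  Position 23 ')': depth becomes 2
  Position 24 ')': depth becomes 1
  Position 25 ')': depth becomes 0
  Position 26 '(': depth becomes 1
  Position 27 ')': depth becomes 0
Maximum depth reached: 4

4


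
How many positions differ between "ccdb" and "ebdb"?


Comparing "ccdb" and "ebdb" position by position:
  Position 0: 'c' vs 'e' => DIFFER
  Position 1: 'c' vs 'b' => DIFFER
  Position 2: 'd' vs 'd' => same
  Position 3: 'b' vs 'b' => same
Positions that differ: 2

2


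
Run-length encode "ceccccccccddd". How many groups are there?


Input: ceccccccccddd
Scanning for consecutive runs:
  Group 1: 'c' x 1 (positions 0-0)
  Group 2: 'e' x 1 (positions 1-1)
  Group 3: 'c' x 8 (positions 2-9)
  Group 4: 'd' x 3 (positions 10-12)
Total groups: 4

4


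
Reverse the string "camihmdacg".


Input: camihmdacg
Reading characters right to left:
  Position 9: 'g'
  Position 8: 'c'
  Position 7: 'a'
  Position 6: 'd'
  Position 5: 'm'
  Position 4: 'h'
  Position 3: 'i'
  Position 2: 'm'
  Position 1: 'a'
  Position 0: 'c'
Reversed: gcadmhimac

gcadmhimac


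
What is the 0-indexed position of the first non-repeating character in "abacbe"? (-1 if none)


Input: abacbe
Character frequencies:
  'a': 2
  'b': 2
  'c': 1
  'e': 1
Scanning left to right for freq == 1:
  Position 0 ('a'): freq=2, skip
  Position 1 ('b'): freq=2, skip
  Position 2 ('a'): freq=2, skip
  Position 3 ('c'): unique! => answer = 3

3


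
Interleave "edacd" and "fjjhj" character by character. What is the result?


Interleaving "edacd" and "fjjhj":
  Position 0: 'e' from first, 'f' from second => "ef"
  Position 1: 'd' from first, 'j' from second => "dj"
  Position 2: 'a' from first, 'j' from second => "aj"
  Position 3: 'c' from first, 'h' from second => "ch"
  Position 4: 'd' from first, 'j' from second => "dj"
Result: efdjajchdj

efdjajchdj


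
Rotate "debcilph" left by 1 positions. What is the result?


Input: "debcilph", rotate left by 1
First 1 characters: "d"
Remaining characters: "ebcilph"
Concatenate remaining + first: "ebcilph" + "d" = "ebcilphd"

ebcilphd


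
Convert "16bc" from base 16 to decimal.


Input: "16bc" in base 16
Positional expansion:
  Digit '1' (value 1) x 16^3 = 4096
  Digit '6' (value 6) x 16^2 = 1536
  Digit 'b' (value 11) x 16^1 = 176
  Digit 'c' (value 12) x 16^0 = 12
Sum = 5820

5820


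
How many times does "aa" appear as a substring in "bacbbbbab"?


Searching for "aa" in "bacbbbbab"
Scanning each position:
  Position 0: "ba" => no
  Position 1: "ac" => no
  Position 2: "cb" => no
  Position 3: "bb" => no
  Position 4: "bb" => no
  Position 5: "bb" => no
  Position 6: "ba" => no
  Position 7: "ab" => no
Total occurrences: 0

0


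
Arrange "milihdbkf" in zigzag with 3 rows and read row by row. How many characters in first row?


Zigzag "milihdbkf" into 3 rows:
Placing characters:
  'm' => row 0
  'i' => row 1
  'l' => row 2
  'i' => row 1
  'h' => row 0
  'd' => row 1
  'b' => row 2
  'k' => row 1
  'f' => row 0
Rows:
  Row 0: "mhf"
  Row 1: "iidk"
  Row 2: "lb"
First row length: 3

3


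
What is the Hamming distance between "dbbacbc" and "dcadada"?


Comparing "dbbacbc" and "dcadada" position by position:
  Position 0: 'd' vs 'd' => same
  Position 1: 'b' vs 'c' => differ
  Position 2: 'b' vs 'a' => differ
  Position 3: 'a' vs 'd' => differ
  Position 4: 'c' vs 'a' => differ
  Position 5: 'b' vs 'd' => differ
  Position 6: 'c' vs 'a' => differ
Total differences (Hamming distance): 6

6


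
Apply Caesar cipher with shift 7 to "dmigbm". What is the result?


Caesar cipher: shift "dmigbm" by 7
  'd' (pos 3) + 7 = pos 10 = 'k'
  'm' (pos 12) + 7 = pos 19 = 't'
  'i' (pos 8) + 7 = pos 15 = 'p'
  'g' (pos 6) + 7 = pos 13 = 'n'
  'b' (pos 1) + 7 = pos 8 = 'i'
  'm' (pos 12) + 7 = pos 19 = 't'
Result: ktpnit

ktpnit


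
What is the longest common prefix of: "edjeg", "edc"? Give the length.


Words: edjeg, edc
  Position 0: all 'e' => match
  Position 1: all 'd' => match
  Position 2: ('j', 'c') => mismatch, stop
LCP = "ed" (length 2)

2


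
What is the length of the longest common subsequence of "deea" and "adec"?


LCS of "deea" and "adec"
DP table:
           a    d    e    c
      0    0    0    0    0
  d   0    0    1    1    1
  e   0    0    1    2    2
  e   0    0    1    2    2
  a   0    1    1    2    2
LCS length = dp[4][4] = 2

2


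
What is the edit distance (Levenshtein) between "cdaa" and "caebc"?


Computing edit distance: "cdaa" -> "caebc"
DP table:
           c    a    e    b    c
      0    1    2    3    4    5
  c   1    0    1    2    3    4
  d   2    1    1    2    3    4
  a   3    2    1    2    3    4
  a   4    3    2    2    3    4
Edit distance = dp[4][5] = 4

4


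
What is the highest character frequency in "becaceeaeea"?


Input: becaceeaeea
Character counts:
  'a': 3
  'b': 1
  'c': 2
  'e': 5
Maximum frequency: 5

5


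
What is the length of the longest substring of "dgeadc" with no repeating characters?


Input: "dgeadc"
Sliding window (track last position of each char):
  Position 0 ('d'): window [0,0] length 1 -- new best
  Position 1 ('g'): window [0,1] length 2 -- new best
  Position 2 ('e'): window [0,2] length 3 -- new best
  Position 3 ('a'): window [0,3] length 4 -- new best
  Position 4 ('d'): repeat (last at 0), move window start to 1
  Position 4 ('d'): window [1,4] length 4
  Position 5 ('c'): window [1,5] length 5 -- new best
Longest substring with no repeats: "geadc" with length 5

5


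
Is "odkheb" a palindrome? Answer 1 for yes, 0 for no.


Input: odkheb
Reversed: behkdo
  Compare pos 0 ('o') with pos 5 ('b'): MISMATCH
  Compare pos 1 ('d') with pos 4 ('e'): MISMATCH
  Compare pos 2 ('k') with pos 3 ('h'): MISMATCH
Result: not a palindrome

0


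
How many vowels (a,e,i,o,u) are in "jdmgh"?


Input: jdmgh
Checking each character:
  'j' at position 0: consonant
  'd' at position 1: consonant
  'm' at position 2: consonant
  'g' at position 3: consonant
  'h' at position 4: consonant
Total vowels: 0

0


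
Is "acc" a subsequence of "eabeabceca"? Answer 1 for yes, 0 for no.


Check if "acc" is a subsequence of "eabeabceca"
Greedy scan:
  Position 0 ('e'): no match needed
  Position 1 ('a'): matches sub[0] = 'a'
  Position 2 ('b'): no match needed
  Position 3 ('e'): no match needed
  Position 4 ('a'): no match needed
  Position 5 ('b'): no match needed
  Position 6 ('c'): matches sub[1] = 'c'
  Position 7 ('e'): no match needed
  Position 8 ('c'): matches sub[2] = 'c'
  Position 9 ('a'): no match needed
All 3 characters matched => is a subsequence

1


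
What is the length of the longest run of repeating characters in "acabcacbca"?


Input: "acabcacbca"
Scanning for longest run:
  Position 1 ('c'): new char, reset run to 1
  Position 2 ('a'): new char, reset run to 1
  Position 3 ('b'): new char, reset run to 1
  Position 4 ('c'): new char, reset run to 1
  Position 5 ('a'): new char, reset run to 1
  Position 6 ('c'): new char, reset run to 1
  Position 7 ('b'): new char, reset run to 1
  Position 8 ('c'): new char, reset run to 1
  Position 9 ('a'): new char, reset run to 1
Longest run: 'a' with length 1

1
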